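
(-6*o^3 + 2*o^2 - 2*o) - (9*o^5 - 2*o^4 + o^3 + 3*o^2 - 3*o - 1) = -9*o^5 + 2*o^4 - 7*o^3 - o^2 + o + 1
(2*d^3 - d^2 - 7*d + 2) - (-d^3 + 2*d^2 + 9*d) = 3*d^3 - 3*d^2 - 16*d + 2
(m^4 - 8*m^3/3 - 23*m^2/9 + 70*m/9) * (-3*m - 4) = -3*m^5 + 4*m^4 + 55*m^3/3 - 118*m^2/9 - 280*m/9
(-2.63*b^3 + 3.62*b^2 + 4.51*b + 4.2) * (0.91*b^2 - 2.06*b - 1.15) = -2.3933*b^5 + 8.712*b^4 - 0.328600000000001*b^3 - 9.6316*b^2 - 13.8385*b - 4.83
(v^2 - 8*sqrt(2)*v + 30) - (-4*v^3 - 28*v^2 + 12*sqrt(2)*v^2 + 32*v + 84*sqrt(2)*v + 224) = 4*v^3 - 12*sqrt(2)*v^2 + 29*v^2 - 92*sqrt(2)*v - 32*v - 194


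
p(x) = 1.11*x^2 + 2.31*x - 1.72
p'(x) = 2.22*x + 2.31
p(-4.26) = 8.58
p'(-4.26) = -7.15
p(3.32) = 18.18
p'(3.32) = 9.68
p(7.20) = 72.45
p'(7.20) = 18.29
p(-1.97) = -1.96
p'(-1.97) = -2.06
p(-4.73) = 12.19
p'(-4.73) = -8.19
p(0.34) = -0.81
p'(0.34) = 3.06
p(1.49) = 4.19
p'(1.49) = 5.62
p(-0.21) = -2.16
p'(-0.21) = 1.84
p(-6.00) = 24.38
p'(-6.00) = -11.01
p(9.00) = 108.98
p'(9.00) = 22.29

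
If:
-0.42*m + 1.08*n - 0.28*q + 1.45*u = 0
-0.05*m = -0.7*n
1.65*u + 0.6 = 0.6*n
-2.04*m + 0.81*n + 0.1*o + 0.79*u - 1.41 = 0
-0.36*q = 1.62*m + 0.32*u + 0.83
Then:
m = -0.03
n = -0.00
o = 16.41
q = -1.85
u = -0.36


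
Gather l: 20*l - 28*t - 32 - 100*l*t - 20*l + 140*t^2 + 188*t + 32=-100*l*t + 140*t^2 + 160*t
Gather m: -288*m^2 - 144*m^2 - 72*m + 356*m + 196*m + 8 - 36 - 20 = -432*m^2 + 480*m - 48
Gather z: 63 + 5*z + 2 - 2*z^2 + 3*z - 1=-2*z^2 + 8*z + 64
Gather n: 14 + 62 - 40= 36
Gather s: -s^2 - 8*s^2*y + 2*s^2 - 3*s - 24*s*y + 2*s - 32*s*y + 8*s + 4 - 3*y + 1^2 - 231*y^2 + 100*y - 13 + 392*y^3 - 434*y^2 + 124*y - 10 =s^2*(1 - 8*y) + s*(7 - 56*y) + 392*y^3 - 665*y^2 + 221*y - 18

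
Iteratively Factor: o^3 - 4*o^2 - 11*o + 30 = (o - 5)*(o^2 + o - 6) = (o - 5)*(o + 3)*(o - 2)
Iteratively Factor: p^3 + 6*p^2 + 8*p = (p + 2)*(p^2 + 4*p) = (p + 2)*(p + 4)*(p)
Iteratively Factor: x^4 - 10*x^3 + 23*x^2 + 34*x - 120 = (x - 4)*(x^3 - 6*x^2 - x + 30) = (x - 4)*(x - 3)*(x^2 - 3*x - 10) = (x - 4)*(x - 3)*(x + 2)*(x - 5)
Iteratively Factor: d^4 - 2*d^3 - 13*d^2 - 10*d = (d)*(d^3 - 2*d^2 - 13*d - 10) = d*(d + 2)*(d^2 - 4*d - 5) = d*(d + 1)*(d + 2)*(d - 5)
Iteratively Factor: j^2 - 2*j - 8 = (j - 4)*(j + 2)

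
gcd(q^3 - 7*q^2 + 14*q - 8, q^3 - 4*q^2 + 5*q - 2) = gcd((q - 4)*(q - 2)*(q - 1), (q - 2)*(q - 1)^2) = q^2 - 3*q + 2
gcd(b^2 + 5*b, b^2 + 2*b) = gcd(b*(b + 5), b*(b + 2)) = b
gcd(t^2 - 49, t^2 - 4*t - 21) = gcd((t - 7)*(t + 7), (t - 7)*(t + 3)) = t - 7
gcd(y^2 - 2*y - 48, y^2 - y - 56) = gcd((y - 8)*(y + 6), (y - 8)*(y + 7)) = y - 8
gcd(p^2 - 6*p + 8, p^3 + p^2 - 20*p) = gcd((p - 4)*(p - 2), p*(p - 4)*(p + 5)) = p - 4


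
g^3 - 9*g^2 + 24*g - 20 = (g - 5)*(g - 2)^2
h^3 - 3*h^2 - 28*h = h*(h - 7)*(h + 4)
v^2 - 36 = (v - 6)*(v + 6)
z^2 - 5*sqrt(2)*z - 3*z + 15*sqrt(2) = (z - 3)*(z - 5*sqrt(2))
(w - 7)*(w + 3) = w^2 - 4*w - 21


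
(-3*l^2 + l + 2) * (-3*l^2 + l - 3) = 9*l^4 - 6*l^3 + 4*l^2 - l - 6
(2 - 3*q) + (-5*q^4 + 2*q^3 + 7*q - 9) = -5*q^4 + 2*q^3 + 4*q - 7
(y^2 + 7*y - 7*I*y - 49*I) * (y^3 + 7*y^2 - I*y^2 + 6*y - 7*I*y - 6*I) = y^5 + 14*y^4 - 8*I*y^4 + 48*y^3 - 112*I*y^3 - 56*y^2 - 440*I*y^2 - 385*y - 336*I*y - 294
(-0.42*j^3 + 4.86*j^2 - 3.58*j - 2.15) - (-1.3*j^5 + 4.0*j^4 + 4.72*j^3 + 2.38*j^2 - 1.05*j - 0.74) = 1.3*j^5 - 4.0*j^4 - 5.14*j^3 + 2.48*j^2 - 2.53*j - 1.41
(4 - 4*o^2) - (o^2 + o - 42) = -5*o^2 - o + 46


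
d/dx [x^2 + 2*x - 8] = 2*x + 2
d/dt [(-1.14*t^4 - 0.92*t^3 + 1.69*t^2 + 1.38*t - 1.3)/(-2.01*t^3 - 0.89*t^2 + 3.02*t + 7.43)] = (2.2914*t^6 + 2.0292*t^5 - 6.1127*t^4 - 33.89*t^3 - 22.0138*t^2 + 22.7994*t + 14.1794)/(4.0401*t^6 + 3.5778*t^5 - 11.3483*t^4 - 35.2442*t^3 - 4.105*t^2 + 44.8772*t + 55.2049)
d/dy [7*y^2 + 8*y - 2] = 14*y + 8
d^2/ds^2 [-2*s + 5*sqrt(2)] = 0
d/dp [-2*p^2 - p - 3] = -4*p - 1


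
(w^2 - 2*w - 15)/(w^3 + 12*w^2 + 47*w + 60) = (w - 5)/(w^2 + 9*w + 20)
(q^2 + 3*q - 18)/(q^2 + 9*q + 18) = (q - 3)/(q + 3)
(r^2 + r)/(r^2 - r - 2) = r/(r - 2)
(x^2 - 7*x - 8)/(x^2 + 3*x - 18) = (x^2 - 7*x - 8)/(x^2 + 3*x - 18)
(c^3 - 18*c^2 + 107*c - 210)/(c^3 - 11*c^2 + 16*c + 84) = (c - 5)/(c + 2)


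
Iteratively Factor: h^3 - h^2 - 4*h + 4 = (h - 1)*(h^2 - 4) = (h - 2)*(h - 1)*(h + 2)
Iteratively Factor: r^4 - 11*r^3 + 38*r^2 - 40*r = (r - 5)*(r^3 - 6*r^2 + 8*r) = r*(r - 5)*(r^2 - 6*r + 8) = r*(r - 5)*(r - 4)*(r - 2)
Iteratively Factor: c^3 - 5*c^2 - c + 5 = (c + 1)*(c^2 - 6*c + 5) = (c - 5)*(c + 1)*(c - 1)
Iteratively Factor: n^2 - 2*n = (n - 2)*(n)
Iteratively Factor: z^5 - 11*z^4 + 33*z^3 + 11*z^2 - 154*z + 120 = (z - 3)*(z^4 - 8*z^3 + 9*z^2 + 38*z - 40) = (z - 5)*(z - 3)*(z^3 - 3*z^2 - 6*z + 8) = (z - 5)*(z - 3)*(z - 1)*(z^2 - 2*z - 8) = (z - 5)*(z - 3)*(z - 1)*(z + 2)*(z - 4)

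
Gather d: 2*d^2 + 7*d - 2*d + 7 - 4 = 2*d^2 + 5*d + 3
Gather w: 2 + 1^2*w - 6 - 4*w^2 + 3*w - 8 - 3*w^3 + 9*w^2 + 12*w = -3*w^3 + 5*w^2 + 16*w - 12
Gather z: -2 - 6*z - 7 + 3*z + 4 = -3*z - 5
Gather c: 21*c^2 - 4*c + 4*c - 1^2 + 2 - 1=21*c^2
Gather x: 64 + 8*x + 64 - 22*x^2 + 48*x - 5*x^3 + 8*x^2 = -5*x^3 - 14*x^2 + 56*x + 128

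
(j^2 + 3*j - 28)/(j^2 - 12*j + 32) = (j + 7)/(j - 8)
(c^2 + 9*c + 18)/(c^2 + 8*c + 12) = (c + 3)/(c + 2)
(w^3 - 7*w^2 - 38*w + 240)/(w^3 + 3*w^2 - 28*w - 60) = (w - 8)/(w + 2)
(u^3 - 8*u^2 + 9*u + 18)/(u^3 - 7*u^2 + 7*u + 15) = (u - 6)/(u - 5)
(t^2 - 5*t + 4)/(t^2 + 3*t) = (t^2 - 5*t + 4)/(t*(t + 3))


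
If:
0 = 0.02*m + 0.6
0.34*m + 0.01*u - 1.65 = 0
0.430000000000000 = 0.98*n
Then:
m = -30.00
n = 0.44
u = 1185.00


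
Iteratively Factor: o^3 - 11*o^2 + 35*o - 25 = (o - 1)*(o^2 - 10*o + 25) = (o - 5)*(o - 1)*(o - 5)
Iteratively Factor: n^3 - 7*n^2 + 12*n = (n)*(n^2 - 7*n + 12) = n*(n - 3)*(n - 4)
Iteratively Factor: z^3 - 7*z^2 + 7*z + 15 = (z - 5)*(z^2 - 2*z - 3) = (z - 5)*(z - 3)*(z + 1)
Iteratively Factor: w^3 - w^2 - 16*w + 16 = (w - 4)*(w^2 + 3*w - 4) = (w - 4)*(w - 1)*(w + 4)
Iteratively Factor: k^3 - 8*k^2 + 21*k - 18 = (k - 3)*(k^2 - 5*k + 6) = (k - 3)*(k - 2)*(k - 3)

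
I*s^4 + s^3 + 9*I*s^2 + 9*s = s*(s - 3*I)*(s + 3*I)*(I*s + 1)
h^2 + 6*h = h*(h + 6)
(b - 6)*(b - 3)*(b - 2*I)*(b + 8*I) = b^4 - 9*b^3 + 6*I*b^3 + 34*b^2 - 54*I*b^2 - 144*b + 108*I*b + 288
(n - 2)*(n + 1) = n^2 - n - 2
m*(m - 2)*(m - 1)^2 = m^4 - 4*m^3 + 5*m^2 - 2*m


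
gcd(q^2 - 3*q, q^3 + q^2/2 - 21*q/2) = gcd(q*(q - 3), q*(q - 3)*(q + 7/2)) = q^2 - 3*q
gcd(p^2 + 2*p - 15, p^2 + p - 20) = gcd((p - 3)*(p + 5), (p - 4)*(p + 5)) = p + 5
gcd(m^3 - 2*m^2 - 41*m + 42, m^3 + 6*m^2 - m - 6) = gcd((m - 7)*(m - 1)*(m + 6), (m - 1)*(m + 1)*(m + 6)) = m^2 + 5*m - 6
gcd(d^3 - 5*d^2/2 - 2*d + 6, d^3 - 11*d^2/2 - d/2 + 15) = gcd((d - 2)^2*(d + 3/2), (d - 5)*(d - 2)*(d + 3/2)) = d^2 - d/2 - 3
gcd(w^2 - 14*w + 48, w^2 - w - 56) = w - 8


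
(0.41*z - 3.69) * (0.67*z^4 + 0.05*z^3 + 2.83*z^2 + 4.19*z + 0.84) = 0.2747*z^5 - 2.4518*z^4 + 0.9758*z^3 - 8.7248*z^2 - 15.1167*z - 3.0996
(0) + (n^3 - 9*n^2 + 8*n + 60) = n^3 - 9*n^2 + 8*n + 60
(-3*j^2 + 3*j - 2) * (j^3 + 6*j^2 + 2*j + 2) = -3*j^5 - 15*j^4 + 10*j^3 - 12*j^2 + 2*j - 4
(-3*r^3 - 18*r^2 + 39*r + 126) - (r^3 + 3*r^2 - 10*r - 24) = -4*r^3 - 21*r^2 + 49*r + 150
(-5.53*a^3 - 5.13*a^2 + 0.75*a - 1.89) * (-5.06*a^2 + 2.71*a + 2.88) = 27.9818*a^5 + 10.9715*a^4 - 33.6237*a^3 - 3.1785*a^2 - 2.9619*a - 5.4432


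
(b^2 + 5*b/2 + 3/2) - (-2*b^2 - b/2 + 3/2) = 3*b^2 + 3*b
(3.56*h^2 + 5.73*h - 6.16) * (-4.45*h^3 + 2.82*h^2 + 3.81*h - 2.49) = -15.842*h^5 - 15.4593*h^4 + 57.1342*h^3 - 4.4043*h^2 - 37.7373*h + 15.3384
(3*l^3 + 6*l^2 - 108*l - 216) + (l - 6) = 3*l^3 + 6*l^2 - 107*l - 222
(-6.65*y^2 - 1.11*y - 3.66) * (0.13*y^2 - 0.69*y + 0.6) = -0.8645*y^4 + 4.4442*y^3 - 3.6999*y^2 + 1.8594*y - 2.196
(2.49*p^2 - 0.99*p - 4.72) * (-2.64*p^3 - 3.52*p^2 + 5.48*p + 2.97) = -6.5736*p^5 - 6.1512*p^4 + 29.5908*p^3 + 18.5845*p^2 - 28.8059*p - 14.0184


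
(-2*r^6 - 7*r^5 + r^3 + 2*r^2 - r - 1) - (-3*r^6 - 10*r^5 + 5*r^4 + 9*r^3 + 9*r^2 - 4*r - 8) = r^6 + 3*r^5 - 5*r^4 - 8*r^3 - 7*r^2 + 3*r + 7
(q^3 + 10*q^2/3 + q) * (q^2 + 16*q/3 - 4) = q^5 + 26*q^4/3 + 133*q^3/9 - 8*q^2 - 4*q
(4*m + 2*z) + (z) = 4*m + 3*z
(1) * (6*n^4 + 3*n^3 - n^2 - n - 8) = 6*n^4 + 3*n^3 - n^2 - n - 8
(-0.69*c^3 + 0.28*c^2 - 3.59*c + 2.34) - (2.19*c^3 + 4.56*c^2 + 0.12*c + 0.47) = -2.88*c^3 - 4.28*c^2 - 3.71*c + 1.87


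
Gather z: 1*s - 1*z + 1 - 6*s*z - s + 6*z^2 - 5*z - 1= 6*z^2 + z*(-6*s - 6)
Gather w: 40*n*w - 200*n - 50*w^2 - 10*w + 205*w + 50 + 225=-200*n - 50*w^2 + w*(40*n + 195) + 275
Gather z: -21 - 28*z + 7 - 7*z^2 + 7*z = -7*z^2 - 21*z - 14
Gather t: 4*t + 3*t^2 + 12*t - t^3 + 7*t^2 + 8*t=-t^3 + 10*t^2 + 24*t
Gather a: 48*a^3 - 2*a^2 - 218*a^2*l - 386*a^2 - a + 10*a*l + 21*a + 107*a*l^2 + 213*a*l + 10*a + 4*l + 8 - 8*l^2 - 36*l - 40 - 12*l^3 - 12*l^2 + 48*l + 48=48*a^3 + a^2*(-218*l - 388) + a*(107*l^2 + 223*l + 30) - 12*l^3 - 20*l^2 + 16*l + 16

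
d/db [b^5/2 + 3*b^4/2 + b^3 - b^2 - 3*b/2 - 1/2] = 5*b^4/2 + 6*b^3 + 3*b^2 - 2*b - 3/2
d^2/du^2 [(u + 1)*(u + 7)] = 2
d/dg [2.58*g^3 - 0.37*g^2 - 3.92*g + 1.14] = 7.74*g^2 - 0.74*g - 3.92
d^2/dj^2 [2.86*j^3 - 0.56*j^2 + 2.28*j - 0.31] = 17.16*j - 1.12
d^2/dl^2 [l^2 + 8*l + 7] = 2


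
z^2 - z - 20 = (z - 5)*(z + 4)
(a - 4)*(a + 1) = a^2 - 3*a - 4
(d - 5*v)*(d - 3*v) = d^2 - 8*d*v + 15*v^2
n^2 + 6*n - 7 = (n - 1)*(n + 7)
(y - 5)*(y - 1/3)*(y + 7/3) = y^3 - 3*y^2 - 97*y/9 + 35/9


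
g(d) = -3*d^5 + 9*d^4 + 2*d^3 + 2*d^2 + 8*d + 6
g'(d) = -15*d^4 + 36*d^3 + 6*d^2 + 4*d + 8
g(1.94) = 88.69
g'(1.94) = 88.72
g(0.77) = 16.61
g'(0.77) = 25.80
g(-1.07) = 13.28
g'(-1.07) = -53.17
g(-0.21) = 4.41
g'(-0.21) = 7.06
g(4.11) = -738.68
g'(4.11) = -1655.00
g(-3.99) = 5193.72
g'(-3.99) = -6000.95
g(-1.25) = 26.35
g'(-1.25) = -94.56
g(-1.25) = 26.35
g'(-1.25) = -94.56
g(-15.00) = 2727336.00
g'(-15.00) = -879577.00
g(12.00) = -556026.00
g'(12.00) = -247912.00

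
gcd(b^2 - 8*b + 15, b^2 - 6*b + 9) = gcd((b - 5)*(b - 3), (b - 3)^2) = b - 3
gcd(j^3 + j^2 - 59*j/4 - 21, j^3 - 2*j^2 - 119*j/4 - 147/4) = j^2 + 5*j + 21/4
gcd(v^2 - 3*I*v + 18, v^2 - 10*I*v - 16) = 1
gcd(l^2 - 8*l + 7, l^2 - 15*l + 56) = l - 7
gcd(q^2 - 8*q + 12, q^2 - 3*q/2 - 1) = q - 2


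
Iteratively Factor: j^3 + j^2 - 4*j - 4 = (j + 1)*(j^2 - 4) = (j - 2)*(j + 1)*(j + 2)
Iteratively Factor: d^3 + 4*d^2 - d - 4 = (d + 4)*(d^2 - 1) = (d + 1)*(d + 4)*(d - 1)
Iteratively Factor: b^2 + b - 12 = (b - 3)*(b + 4)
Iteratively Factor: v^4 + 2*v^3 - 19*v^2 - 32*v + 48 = (v - 1)*(v^3 + 3*v^2 - 16*v - 48) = (v - 4)*(v - 1)*(v^2 + 7*v + 12) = (v - 4)*(v - 1)*(v + 3)*(v + 4)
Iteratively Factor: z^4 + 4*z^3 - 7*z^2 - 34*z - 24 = (z + 2)*(z^3 + 2*z^2 - 11*z - 12) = (z - 3)*(z + 2)*(z^2 + 5*z + 4) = (z - 3)*(z + 2)*(z + 4)*(z + 1)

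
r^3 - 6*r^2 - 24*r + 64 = (r - 8)*(r - 2)*(r + 4)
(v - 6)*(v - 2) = v^2 - 8*v + 12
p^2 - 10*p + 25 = (p - 5)^2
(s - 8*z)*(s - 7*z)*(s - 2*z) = s^3 - 17*s^2*z + 86*s*z^2 - 112*z^3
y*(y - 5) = y^2 - 5*y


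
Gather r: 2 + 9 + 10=21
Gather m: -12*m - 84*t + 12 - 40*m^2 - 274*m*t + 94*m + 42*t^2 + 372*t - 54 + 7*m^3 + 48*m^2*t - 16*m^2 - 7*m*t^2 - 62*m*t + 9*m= 7*m^3 + m^2*(48*t - 56) + m*(-7*t^2 - 336*t + 91) + 42*t^2 + 288*t - 42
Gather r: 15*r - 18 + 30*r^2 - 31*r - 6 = 30*r^2 - 16*r - 24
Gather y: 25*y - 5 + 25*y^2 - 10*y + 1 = 25*y^2 + 15*y - 4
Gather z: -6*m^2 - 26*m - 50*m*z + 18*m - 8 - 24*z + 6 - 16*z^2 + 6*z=-6*m^2 - 8*m - 16*z^2 + z*(-50*m - 18) - 2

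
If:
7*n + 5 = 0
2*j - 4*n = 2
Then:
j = -3/7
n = -5/7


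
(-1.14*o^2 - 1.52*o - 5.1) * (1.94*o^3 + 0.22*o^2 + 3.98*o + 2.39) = -2.2116*o^5 - 3.1996*o^4 - 14.7656*o^3 - 9.8962*o^2 - 23.9308*o - 12.189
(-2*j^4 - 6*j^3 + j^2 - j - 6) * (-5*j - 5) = 10*j^5 + 40*j^4 + 25*j^3 + 35*j + 30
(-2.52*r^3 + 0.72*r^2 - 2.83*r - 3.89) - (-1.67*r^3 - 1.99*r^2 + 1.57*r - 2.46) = -0.85*r^3 + 2.71*r^2 - 4.4*r - 1.43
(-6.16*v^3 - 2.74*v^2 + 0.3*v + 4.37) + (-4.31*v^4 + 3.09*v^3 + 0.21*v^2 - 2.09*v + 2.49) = -4.31*v^4 - 3.07*v^3 - 2.53*v^2 - 1.79*v + 6.86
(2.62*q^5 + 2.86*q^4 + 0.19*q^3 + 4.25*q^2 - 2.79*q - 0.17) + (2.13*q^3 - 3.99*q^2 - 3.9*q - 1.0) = 2.62*q^5 + 2.86*q^4 + 2.32*q^3 + 0.26*q^2 - 6.69*q - 1.17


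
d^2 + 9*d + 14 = (d + 2)*(d + 7)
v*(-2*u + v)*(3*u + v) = -6*u^2*v + u*v^2 + v^3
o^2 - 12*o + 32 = (o - 8)*(o - 4)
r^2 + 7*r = r*(r + 7)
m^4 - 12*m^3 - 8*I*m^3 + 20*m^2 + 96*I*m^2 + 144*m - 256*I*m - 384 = (m - 8)*(m - 4)*(m - 6*I)*(m - 2*I)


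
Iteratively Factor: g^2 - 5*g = (g)*(g - 5)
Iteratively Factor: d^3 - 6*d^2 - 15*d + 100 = (d + 4)*(d^2 - 10*d + 25) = (d - 5)*(d + 4)*(d - 5)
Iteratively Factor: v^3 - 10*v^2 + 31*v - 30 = (v - 2)*(v^2 - 8*v + 15) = (v - 5)*(v - 2)*(v - 3)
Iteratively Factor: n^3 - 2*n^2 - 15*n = (n)*(n^2 - 2*n - 15) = n*(n - 5)*(n + 3)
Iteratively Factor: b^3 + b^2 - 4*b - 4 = (b - 2)*(b^2 + 3*b + 2) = (b - 2)*(b + 2)*(b + 1)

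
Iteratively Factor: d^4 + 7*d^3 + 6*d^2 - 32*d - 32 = (d - 2)*(d^3 + 9*d^2 + 24*d + 16) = (d - 2)*(d + 4)*(d^2 + 5*d + 4) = (d - 2)*(d + 1)*(d + 4)*(d + 4)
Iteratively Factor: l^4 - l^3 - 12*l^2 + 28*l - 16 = (l - 1)*(l^3 - 12*l + 16) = (l - 1)*(l + 4)*(l^2 - 4*l + 4) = (l - 2)*(l - 1)*(l + 4)*(l - 2)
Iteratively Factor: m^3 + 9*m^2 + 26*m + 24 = (m + 2)*(m^2 + 7*m + 12) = (m + 2)*(m + 4)*(m + 3)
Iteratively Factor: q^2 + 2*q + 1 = (q + 1)*(q + 1)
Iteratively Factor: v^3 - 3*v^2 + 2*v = (v - 1)*(v^2 - 2*v) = (v - 2)*(v - 1)*(v)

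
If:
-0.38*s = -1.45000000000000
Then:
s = 3.82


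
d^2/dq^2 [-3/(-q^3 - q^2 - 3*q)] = 6*(-q*(3*q + 1)*(q^2 + q + 3) + (3*q^2 + 2*q + 3)^2)/(q^3*(q^2 + q + 3)^3)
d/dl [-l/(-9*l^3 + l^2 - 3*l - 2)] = (9*l^3 - l^2 - l*(27*l^2 - 2*l + 3) + 3*l + 2)/(9*l^3 - l^2 + 3*l + 2)^2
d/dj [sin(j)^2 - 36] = sin(2*j)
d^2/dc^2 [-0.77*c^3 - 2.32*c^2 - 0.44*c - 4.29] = -4.62*c - 4.64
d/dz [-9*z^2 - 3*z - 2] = -18*z - 3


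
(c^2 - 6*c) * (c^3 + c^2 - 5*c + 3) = c^5 - 5*c^4 - 11*c^3 + 33*c^2 - 18*c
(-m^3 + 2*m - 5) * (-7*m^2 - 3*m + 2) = 7*m^5 + 3*m^4 - 16*m^3 + 29*m^2 + 19*m - 10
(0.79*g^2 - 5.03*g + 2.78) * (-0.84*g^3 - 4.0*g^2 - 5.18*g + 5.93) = -0.6636*g^5 + 1.0652*g^4 + 13.6926*g^3 + 19.6201*g^2 - 44.2283*g + 16.4854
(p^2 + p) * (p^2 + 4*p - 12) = p^4 + 5*p^3 - 8*p^2 - 12*p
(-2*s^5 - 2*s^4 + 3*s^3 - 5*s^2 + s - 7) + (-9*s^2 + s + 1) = -2*s^5 - 2*s^4 + 3*s^3 - 14*s^2 + 2*s - 6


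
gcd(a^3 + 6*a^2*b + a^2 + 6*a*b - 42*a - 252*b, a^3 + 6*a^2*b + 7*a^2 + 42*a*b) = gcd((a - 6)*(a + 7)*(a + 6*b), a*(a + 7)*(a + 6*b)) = a^2 + 6*a*b + 7*a + 42*b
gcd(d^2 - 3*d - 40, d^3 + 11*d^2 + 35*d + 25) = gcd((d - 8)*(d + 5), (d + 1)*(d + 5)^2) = d + 5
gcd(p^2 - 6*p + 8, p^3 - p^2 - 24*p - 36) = 1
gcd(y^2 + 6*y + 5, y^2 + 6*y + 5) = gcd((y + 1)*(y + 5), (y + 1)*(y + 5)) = y^2 + 6*y + 5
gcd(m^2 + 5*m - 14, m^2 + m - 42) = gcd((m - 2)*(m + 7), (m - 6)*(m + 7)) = m + 7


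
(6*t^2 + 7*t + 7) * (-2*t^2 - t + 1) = -12*t^4 - 20*t^3 - 15*t^2 + 7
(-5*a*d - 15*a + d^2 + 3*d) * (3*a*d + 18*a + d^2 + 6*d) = -15*a^2*d^2 - 135*a^2*d - 270*a^2 - 2*a*d^3 - 18*a*d^2 - 36*a*d + d^4 + 9*d^3 + 18*d^2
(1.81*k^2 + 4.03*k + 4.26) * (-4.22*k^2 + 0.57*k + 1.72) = -7.6382*k^4 - 15.9749*k^3 - 12.5669*k^2 + 9.3598*k + 7.3272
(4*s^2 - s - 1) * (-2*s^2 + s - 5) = -8*s^4 + 6*s^3 - 19*s^2 + 4*s + 5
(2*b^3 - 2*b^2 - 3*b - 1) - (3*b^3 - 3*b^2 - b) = -b^3 + b^2 - 2*b - 1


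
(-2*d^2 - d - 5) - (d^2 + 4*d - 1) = -3*d^2 - 5*d - 4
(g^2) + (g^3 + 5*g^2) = g^3 + 6*g^2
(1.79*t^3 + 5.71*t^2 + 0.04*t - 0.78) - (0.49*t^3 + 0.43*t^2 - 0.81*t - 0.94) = 1.3*t^3 + 5.28*t^2 + 0.85*t + 0.16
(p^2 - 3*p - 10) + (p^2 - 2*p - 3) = 2*p^2 - 5*p - 13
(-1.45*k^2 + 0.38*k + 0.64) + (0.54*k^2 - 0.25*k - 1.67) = -0.91*k^2 + 0.13*k - 1.03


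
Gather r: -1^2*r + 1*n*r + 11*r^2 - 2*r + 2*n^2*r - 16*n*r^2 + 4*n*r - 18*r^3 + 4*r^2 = -18*r^3 + r^2*(15 - 16*n) + r*(2*n^2 + 5*n - 3)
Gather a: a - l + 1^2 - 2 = a - l - 1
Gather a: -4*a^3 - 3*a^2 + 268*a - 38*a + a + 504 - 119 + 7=-4*a^3 - 3*a^2 + 231*a + 392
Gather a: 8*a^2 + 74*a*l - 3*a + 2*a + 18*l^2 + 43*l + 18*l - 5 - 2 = 8*a^2 + a*(74*l - 1) + 18*l^2 + 61*l - 7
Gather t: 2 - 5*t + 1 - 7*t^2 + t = -7*t^2 - 4*t + 3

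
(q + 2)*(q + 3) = q^2 + 5*q + 6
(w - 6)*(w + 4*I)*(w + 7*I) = w^3 - 6*w^2 + 11*I*w^2 - 28*w - 66*I*w + 168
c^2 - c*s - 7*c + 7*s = (c - 7)*(c - s)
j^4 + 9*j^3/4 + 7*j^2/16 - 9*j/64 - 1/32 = (j - 1/4)*(j + 1/4)^2*(j + 2)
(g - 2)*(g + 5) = g^2 + 3*g - 10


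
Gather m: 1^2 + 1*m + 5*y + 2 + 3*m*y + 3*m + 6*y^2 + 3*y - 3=m*(3*y + 4) + 6*y^2 + 8*y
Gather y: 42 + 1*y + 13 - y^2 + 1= -y^2 + y + 56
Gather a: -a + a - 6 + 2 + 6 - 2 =0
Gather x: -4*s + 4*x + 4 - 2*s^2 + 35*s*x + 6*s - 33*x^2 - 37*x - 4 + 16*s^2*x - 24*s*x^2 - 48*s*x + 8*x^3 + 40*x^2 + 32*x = -2*s^2 + 2*s + 8*x^3 + x^2*(7 - 24*s) + x*(16*s^2 - 13*s - 1)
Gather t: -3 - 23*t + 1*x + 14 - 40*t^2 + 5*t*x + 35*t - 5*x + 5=-40*t^2 + t*(5*x + 12) - 4*x + 16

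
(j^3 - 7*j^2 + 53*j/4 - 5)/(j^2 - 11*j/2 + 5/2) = (j^2 - 13*j/2 + 10)/(j - 5)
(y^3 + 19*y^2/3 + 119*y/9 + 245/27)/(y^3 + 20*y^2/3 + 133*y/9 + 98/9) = (y + 5/3)/(y + 2)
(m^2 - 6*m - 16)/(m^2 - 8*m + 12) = (m^2 - 6*m - 16)/(m^2 - 8*m + 12)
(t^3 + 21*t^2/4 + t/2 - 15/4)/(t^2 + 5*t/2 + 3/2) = (4*t^2 + 17*t - 15)/(2*(2*t + 3))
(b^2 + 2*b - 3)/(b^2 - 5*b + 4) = (b + 3)/(b - 4)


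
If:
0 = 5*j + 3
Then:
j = -3/5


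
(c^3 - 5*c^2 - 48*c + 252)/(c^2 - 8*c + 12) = (c^2 + c - 42)/(c - 2)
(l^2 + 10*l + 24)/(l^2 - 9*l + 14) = (l^2 + 10*l + 24)/(l^2 - 9*l + 14)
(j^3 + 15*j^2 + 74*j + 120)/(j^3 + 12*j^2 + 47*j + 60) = (j + 6)/(j + 3)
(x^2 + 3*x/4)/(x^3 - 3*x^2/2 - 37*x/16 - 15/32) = 8*x/(8*x^2 - 18*x - 5)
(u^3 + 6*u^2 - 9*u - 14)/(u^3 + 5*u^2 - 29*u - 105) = (u^2 - u - 2)/(u^2 - 2*u - 15)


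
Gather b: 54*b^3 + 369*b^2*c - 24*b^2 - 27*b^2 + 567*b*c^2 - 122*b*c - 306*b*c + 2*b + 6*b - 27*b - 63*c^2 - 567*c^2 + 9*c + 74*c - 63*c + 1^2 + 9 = 54*b^3 + b^2*(369*c - 51) + b*(567*c^2 - 428*c - 19) - 630*c^2 + 20*c + 10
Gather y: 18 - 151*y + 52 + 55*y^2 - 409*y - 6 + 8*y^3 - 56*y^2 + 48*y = 8*y^3 - y^2 - 512*y + 64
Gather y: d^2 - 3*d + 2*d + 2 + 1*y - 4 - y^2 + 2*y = d^2 - d - y^2 + 3*y - 2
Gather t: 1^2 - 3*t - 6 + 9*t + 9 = 6*t + 4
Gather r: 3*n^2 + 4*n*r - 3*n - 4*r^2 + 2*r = 3*n^2 - 3*n - 4*r^2 + r*(4*n + 2)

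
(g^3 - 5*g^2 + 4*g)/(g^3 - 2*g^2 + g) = (g - 4)/(g - 1)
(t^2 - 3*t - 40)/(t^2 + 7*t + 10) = (t - 8)/(t + 2)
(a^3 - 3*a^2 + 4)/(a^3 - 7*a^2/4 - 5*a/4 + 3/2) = 4*(a - 2)/(4*a - 3)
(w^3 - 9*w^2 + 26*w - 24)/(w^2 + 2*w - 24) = (w^2 - 5*w + 6)/(w + 6)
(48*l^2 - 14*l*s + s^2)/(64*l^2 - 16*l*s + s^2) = (-6*l + s)/(-8*l + s)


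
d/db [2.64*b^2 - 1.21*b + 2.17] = 5.28*b - 1.21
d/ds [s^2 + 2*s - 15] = 2*s + 2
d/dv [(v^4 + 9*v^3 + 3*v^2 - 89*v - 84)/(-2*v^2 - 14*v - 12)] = (-v^3 - 13*v^2 - 48*v - 27)/(v^2 + 12*v + 36)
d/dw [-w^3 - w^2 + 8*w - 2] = -3*w^2 - 2*w + 8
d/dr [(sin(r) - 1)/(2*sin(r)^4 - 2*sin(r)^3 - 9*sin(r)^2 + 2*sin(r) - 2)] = 3*(-2*sin(r)^3 + 4*sin(r)^2 + sin(r) - 6)*sin(r)*cos(r)/(2*sin(r)^4 - 2*sin(r)^3 - 9*sin(r)^2 + 2*sin(r) - 2)^2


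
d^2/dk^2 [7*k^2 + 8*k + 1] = 14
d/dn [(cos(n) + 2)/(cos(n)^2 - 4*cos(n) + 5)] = (cos(n)^2 + 4*cos(n) - 13)*sin(n)/(cos(n)^2 - 4*cos(n) + 5)^2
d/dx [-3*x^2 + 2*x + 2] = 2 - 6*x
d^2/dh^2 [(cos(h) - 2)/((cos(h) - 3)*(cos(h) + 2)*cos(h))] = (50*(1 - cos(h)^2)^2/cos(h)^3 - 30*sin(h)^6/cos(h)^3 - 4*cos(h)^4 - 9*cos(h)^3 - 41*cos(h)^2 - 72*tan(h)^2 + 10 + 142/cos(h) - 164/cos(h)^3)/((cos(h) - 3)^3*(cos(h) + 2)^3)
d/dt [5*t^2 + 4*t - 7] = 10*t + 4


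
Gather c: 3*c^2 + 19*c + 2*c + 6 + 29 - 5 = 3*c^2 + 21*c + 30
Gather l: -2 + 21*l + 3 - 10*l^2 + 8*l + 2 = -10*l^2 + 29*l + 3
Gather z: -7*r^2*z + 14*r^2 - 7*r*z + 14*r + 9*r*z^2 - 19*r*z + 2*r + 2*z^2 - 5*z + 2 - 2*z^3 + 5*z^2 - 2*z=14*r^2 + 16*r - 2*z^3 + z^2*(9*r + 7) + z*(-7*r^2 - 26*r - 7) + 2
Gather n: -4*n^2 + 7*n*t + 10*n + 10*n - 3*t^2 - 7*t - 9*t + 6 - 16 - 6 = -4*n^2 + n*(7*t + 20) - 3*t^2 - 16*t - 16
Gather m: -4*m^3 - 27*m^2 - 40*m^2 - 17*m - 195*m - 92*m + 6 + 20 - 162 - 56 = -4*m^3 - 67*m^2 - 304*m - 192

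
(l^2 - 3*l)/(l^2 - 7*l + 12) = l/(l - 4)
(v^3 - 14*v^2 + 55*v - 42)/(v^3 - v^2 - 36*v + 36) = (v - 7)/(v + 6)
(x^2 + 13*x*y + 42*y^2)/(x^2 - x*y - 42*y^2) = (x + 7*y)/(x - 7*y)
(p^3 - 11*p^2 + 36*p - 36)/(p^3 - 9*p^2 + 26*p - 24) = (p - 6)/(p - 4)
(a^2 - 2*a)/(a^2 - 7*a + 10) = a/(a - 5)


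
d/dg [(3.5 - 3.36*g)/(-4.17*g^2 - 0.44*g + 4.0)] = (-14.0112*g^2 + 29.19*g - 11.9)/(17.3889*g^4 + 3.6696*g^3 - 33.1664*g^2 - 3.52*g + 16.0)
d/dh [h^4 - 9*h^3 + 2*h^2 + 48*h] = 4*h^3 - 27*h^2 + 4*h + 48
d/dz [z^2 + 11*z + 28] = 2*z + 11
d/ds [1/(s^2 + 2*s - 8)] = 2*(-s - 1)/(s^2 + 2*s - 8)^2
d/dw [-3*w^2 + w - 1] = 1 - 6*w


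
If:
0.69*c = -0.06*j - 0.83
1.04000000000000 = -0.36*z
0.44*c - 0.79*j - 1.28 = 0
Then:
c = -1.01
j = -2.18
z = -2.89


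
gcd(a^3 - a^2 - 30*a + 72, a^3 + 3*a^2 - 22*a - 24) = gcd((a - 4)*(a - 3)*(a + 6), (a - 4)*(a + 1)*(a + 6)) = a^2 + 2*a - 24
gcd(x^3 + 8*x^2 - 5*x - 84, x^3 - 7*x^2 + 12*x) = x - 3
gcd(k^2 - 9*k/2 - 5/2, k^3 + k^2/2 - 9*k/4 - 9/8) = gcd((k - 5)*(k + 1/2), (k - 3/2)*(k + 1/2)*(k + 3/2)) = k + 1/2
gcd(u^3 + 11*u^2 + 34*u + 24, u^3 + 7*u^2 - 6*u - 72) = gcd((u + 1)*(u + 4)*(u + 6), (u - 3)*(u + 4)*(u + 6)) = u^2 + 10*u + 24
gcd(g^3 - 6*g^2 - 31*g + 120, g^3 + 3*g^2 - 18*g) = g - 3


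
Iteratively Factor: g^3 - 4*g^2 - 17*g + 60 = (g - 5)*(g^2 + g - 12) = (g - 5)*(g + 4)*(g - 3)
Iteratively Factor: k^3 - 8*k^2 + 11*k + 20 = (k - 4)*(k^2 - 4*k - 5) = (k - 4)*(k + 1)*(k - 5)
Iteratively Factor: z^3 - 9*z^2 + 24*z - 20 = (z - 5)*(z^2 - 4*z + 4) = (z - 5)*(z - 2)*(z - 2)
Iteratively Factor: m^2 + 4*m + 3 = (m + 1)*(m + 3)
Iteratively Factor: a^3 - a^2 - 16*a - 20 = (a + 2)*(a^2 - 3*a - 10) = (a - 5)*(a + 2)*(a + 2)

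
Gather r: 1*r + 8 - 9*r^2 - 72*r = -9*r^2 - 71*r + 8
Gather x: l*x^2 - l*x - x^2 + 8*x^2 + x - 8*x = x^2*(l + 7) + x*(-l - 7)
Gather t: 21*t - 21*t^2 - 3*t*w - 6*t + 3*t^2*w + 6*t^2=t^2*(3*w - 15) + t*(15 - 3*w)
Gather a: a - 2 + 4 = a + 2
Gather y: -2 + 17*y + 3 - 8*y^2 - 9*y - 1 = -8*y^2 + 8*y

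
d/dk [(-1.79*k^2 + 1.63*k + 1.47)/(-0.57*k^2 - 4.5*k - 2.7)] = (8.9841*k^2 + 11.3418*k + 2.214)/(0.3249*k^4 + 5.13*k^3 + 23.328*k^2 + 24.3*k + 7.29)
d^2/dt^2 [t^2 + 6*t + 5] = 2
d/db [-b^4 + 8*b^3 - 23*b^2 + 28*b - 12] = -4*b^3 + 24*b^2 - 46*b + 28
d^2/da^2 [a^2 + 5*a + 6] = 2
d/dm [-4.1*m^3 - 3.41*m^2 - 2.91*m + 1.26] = -12.3*m^2 - 6.82*m - 2.91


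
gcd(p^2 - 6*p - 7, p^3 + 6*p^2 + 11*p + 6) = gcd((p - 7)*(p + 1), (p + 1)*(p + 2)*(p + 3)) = p + 1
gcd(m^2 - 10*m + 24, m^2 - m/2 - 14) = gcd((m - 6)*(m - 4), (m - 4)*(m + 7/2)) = m - 4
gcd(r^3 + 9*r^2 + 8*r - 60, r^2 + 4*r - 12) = r^2 + 4*r - 12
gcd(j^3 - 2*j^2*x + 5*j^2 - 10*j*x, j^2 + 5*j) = j^2 + 5*j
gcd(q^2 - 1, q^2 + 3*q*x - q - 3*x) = q - 1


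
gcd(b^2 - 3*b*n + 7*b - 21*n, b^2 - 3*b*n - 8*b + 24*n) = b - 3*n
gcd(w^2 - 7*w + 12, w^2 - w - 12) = w - 4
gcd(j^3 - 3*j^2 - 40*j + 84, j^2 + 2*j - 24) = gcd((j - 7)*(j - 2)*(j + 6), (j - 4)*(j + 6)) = j + 6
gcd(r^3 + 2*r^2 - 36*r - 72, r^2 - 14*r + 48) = r - 6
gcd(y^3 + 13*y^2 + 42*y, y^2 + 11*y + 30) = y + 6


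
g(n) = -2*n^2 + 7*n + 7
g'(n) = 7 - 4*n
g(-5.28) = -85.72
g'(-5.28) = 28.12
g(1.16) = 12.43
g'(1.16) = 2.36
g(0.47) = 9.85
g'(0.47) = 5.12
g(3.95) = 3.44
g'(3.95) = -8.80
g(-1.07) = -2.78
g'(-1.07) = 11.28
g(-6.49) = -122.67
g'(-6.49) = 32.96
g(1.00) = 12.00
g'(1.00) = 3.00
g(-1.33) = -5.85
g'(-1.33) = 12.32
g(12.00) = -197.00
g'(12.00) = -41.00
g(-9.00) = -218.00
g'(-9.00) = 43.00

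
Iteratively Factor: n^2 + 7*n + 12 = (n + 4)*(n + 3)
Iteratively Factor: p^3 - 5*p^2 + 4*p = (p)*(p^2 - 5*p + 4) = p*(p - 4)*(p - 1)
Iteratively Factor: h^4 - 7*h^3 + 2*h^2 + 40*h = (h + 2)*(h^3 - 9*h^2 + 20*h) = (h - 4)*(h + 2)*(h^2 - 5*h) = h*(h - 4)*(h + 2)*(h - 5)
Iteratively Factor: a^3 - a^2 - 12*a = (a - 4)*(a^2 + 3*a) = (a - 4)*(a + 3)*(a)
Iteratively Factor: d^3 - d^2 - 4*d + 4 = (d + 2)*(d^2 - 3*d + 2) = (d - 2)*(d + 2)*(d - 1)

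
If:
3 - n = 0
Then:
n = 3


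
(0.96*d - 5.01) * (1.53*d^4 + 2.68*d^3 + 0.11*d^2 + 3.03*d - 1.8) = 1.4688*d^5 - 5.0925*d^4 - 13.3212*d^3 + 2.3577*d^2 - 16.9083*d + 9.018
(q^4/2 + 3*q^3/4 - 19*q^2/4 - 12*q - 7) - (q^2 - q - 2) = q^4/2 + 3*q^3/4 - 23*q^2/4 - 11*q - 5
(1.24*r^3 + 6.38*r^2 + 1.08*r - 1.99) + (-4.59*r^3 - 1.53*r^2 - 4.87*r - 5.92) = -3.35*r^3 + 4.85*r^2 - 3.79*r - 7.91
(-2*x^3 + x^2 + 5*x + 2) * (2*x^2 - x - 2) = -4*x^5 + 4*x^4 + 13*x^3 - 3*x^2 - 12*x - 4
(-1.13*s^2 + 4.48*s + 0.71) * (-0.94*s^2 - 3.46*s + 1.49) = 1.0622*s^4 - 0.3014*s^3 - 17.8519*s^2 + 4.2186*s + 1.0579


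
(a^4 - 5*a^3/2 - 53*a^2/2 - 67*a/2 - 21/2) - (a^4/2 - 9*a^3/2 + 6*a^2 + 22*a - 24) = a^4/2 + 2*a^3 - 65*a^2/2 - 111*a/2 + 27/2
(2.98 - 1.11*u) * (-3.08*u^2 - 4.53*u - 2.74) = 3.4188*u^3 - 4.1501*u^2 - 10.458*u - 8.1652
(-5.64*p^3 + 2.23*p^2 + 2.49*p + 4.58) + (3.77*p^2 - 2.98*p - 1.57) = -5.64*p^3 + 6.0*p^2 - 0.49*p + 3.01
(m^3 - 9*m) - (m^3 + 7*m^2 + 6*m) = -7*m^2 - 15*m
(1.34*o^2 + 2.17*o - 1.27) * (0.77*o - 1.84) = 1.0318*o^3 - 0.7947*o^2 - 4.9707*o + 2.3368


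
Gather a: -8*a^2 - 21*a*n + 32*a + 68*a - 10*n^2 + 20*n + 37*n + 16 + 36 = -8*a^2 + a*(100 - 21*n) - 10*n^2 + 57*n + 52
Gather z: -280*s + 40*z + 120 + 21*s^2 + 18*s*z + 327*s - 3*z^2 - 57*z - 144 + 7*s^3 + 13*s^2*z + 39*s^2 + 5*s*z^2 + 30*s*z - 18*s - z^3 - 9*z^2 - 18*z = 7*s^3 + 60*s^2 + 29*s - z^3 + z^2*(5*s - 12) + z*(13*s^2 + 48*s - 35) - 24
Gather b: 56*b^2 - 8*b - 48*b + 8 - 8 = 56*b^2 - 56*b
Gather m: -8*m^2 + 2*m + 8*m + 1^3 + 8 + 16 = -8*m^2 + 10*m + 25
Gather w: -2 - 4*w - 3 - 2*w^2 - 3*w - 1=-2*w^2 - 7*w - 6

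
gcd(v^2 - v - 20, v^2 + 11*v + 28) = v + 4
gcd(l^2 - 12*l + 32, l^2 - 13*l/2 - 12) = l - 8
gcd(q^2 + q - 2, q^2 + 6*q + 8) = q + 2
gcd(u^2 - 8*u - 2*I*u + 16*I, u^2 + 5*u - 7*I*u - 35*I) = 1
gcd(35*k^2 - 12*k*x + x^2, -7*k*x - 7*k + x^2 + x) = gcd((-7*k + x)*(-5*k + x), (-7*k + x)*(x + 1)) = -7*k + x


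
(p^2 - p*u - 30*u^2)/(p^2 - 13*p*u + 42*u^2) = (p + 5*u)/(p - 7*u)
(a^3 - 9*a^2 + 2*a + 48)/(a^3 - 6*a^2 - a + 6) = (a^3 - 9*a^2 + 2*a + 48)/(a^3 - 6*a^2 - a + 6)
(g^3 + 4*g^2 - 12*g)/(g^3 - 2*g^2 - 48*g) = (g - 2)/(g - 8)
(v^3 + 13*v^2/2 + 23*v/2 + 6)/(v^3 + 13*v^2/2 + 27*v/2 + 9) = (v^2 + 5*v + 4)/(v^2 + 5*v + 6)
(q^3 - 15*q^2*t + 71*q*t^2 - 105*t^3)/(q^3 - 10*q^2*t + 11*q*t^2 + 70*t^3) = (q - 3*t)/(q + 2*t)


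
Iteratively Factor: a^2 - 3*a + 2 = (a - 2)*(a - 1)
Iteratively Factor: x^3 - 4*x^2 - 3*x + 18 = (x - 3)*(x^2 - x - 6) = (x - 3)*(x + 2)*(x - 3)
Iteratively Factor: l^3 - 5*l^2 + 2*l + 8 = (l - 4)*(l^2 - l - 2) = (l - 4)*(l - 2)*(l + 1)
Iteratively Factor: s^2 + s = (s + 1)*(s)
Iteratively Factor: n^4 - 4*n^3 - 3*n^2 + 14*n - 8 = (n - 1)*(n^3 - 3*n^2 - 6*n + 8) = (n - 1)*(n + 2)*(n^2 - 5*n + 4) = (n - 4)*(n - 1)*(n + 2)*(n - 1)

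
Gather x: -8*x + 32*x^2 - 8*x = 32*x^2 - 16*x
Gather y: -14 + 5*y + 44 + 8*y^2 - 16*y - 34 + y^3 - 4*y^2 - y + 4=y^3 + 4*y^2 - 12*y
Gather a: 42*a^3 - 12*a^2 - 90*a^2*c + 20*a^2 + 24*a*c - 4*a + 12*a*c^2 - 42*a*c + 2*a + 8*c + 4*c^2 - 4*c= 42*a^3 + a^2*(8 - 90*c) + a*(12*c^2 - 18*c - 2) + 4*c^2 + 4*c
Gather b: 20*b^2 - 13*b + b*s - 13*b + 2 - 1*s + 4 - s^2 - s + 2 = 20*b^2 + b*(s - 26) - s^2 - 2*s + 8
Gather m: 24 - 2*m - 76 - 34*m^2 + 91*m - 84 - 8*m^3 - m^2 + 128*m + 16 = -8*m^3 - 35*m^2 + 217*m - 120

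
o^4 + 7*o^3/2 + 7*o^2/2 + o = o*(o + 1/2)*(o + 1)*(o + 2)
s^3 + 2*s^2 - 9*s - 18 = (s - 3)*(s + 2)*(s + 3)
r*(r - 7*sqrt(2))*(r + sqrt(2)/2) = r^3 - 13*sqrt(2)*r^2/2 - 7*r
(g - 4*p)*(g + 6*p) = g^2 + 2*g*p - 24*p^2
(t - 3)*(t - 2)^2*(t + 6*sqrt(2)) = t^4 - 7*t^3 + 6*sqrt(2)*t^3 - 42*sqrt(2)*t^2 + 16*t^2 - 12*t + 96*sqrt(2)*t - 72*sqrt(2)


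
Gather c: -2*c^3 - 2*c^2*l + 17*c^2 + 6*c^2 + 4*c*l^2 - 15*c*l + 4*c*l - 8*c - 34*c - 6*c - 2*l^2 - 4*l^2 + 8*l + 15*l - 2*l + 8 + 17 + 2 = -2*c^3 + c^2*(23 - 2*l) + c*(4*l^2 - 11*l - 48) - 6*l^2 + 21*l + 27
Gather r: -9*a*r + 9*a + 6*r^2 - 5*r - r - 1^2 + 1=9*a + 6*r^2 + r*(-9*a - 6)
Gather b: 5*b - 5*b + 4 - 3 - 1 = 0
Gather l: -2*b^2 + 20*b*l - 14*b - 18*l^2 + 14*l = -2*b^2 - 14*b - 18*l^2 + l*(20*b + 14)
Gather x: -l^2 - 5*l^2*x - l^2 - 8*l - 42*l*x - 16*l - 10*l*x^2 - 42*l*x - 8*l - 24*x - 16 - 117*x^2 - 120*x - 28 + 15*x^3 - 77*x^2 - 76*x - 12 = -2*l^2 - 32*l + 15*x^3 + x^2*(-10*l - 194) + x*(-5*l^2 - 84*l - 220) - 56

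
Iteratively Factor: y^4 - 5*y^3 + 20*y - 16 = (y - 2)*(y^3 - 3*y^2 - 6*y + 8) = (y - 2)*(y - 1)*(y^2 - 2*y - 8) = (y - 2)*(y - 1)*(y + 2)*(y - 4)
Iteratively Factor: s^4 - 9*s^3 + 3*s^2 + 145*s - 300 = (s - 3)*(s^3 - 6*s^2 - 15*s + 100) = (s - 5)*(s - 3)*(s^2 - s - 20) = (s - 5)^2*(s - 3)*(s + 4)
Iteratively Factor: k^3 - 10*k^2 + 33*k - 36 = (k - 3)*(k^2 - 7*k + 12) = (k - 4)*(k - 3)*(k - 3)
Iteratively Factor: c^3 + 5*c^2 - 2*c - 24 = (c + 3)*(c^2 + 2*c - 8) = (c - 2)*(c + 3)*(c + 4)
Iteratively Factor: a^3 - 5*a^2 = (a)*(a^2 - 5*a) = a*(a - 5)*(a)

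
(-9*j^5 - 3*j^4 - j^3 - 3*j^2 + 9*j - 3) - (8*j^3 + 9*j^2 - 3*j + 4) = -9*j^5 - 3*j^4 - 9*j^3 - 12*j^2 + 12*j - 7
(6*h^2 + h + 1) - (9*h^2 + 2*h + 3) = -3*h^2 - h - 2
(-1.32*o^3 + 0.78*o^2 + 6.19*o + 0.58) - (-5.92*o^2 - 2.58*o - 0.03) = -1.32*o^3 + 6.7*o^2 + 8.77*o + 0.61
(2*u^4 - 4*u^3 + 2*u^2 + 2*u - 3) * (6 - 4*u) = -8*u^5 + 28*u^4 - 32*u^3 + 4*u^2 + 24*u - 18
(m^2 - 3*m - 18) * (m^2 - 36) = m^4 - 3*m^3 - 54*m^2 + 108*m + 648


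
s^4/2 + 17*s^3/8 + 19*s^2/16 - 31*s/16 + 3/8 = (s/2 + 1)*(s - 1/2)*(s - 1/4)*(s + 3)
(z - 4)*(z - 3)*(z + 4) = z^3 - 3*z^2 - 16*z + 48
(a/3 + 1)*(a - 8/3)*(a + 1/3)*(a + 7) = a^4/3 + 23*a^3/9 - 29*a^2/27 - 521*a/27 - 56/9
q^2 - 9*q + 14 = (q - 7)*(q - 2)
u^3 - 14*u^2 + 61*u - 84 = (u - 7)*(u - 4)*(u - 3)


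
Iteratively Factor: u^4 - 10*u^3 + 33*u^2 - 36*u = (u - 3)*(u^3 - 7*u^2 + 12*u) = u*(u - 3)*(u^2 - 7*u + 12) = u*(u - 4)*(u - 3)*(u - 3)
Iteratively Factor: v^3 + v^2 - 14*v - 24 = (v + 2)*(v^2 - v - 12) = (v + 2)*(v + 3)*(v - 4)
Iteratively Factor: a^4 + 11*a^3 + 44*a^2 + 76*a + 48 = (a + 4)*(a^3 + 7*a^2 + 16*a + 12) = (a + 2)*(a + 4)*(a^2 + 5*a + 6) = (a + 2)^2*(a + 4)*(a + 3)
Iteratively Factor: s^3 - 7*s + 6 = (s - 2)*(s^2 + 2*s - 3) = (s - 2)*(s + 3)*(s - 1)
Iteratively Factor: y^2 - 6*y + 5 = (y - 5)*(y - 1)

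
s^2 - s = s*(s - 1)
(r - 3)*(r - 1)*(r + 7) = r^3 + 3*r^2 - 25*r + 21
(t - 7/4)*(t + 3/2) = t^2 - t/4 - 21/8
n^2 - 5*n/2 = n*(n - 5/2)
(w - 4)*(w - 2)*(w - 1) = w^3 - 7*w^2 + 14*w - 8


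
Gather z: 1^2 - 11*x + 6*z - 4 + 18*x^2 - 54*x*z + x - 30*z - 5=18*x^2 - 10*x + z*(-54*x - 24) - 8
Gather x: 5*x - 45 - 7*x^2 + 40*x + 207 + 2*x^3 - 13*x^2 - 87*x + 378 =2*x^3 - 20*x^2 - 42*x + 540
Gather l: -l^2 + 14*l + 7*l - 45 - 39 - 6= -l^2 + 21*l - 90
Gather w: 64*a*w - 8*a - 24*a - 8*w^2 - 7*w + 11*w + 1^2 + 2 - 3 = -32*a - 8*w^2 + w*(64*a + 4)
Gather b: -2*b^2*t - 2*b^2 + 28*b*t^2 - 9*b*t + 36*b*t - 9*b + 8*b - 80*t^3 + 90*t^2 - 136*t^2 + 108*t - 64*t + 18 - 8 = b^2*(-2*t - 2) + b*(28*t^2 + 27*t - 1) - 80*t^3 - 46*t^2 + 44*t + 10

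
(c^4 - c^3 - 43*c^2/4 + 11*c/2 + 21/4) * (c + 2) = c^5 + c^4 - 51*c^3/4 - 16*c^2 + 65*c/4 + 21/2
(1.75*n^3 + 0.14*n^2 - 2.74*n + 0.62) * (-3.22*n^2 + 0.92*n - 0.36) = -5.635*n^5 + 1.1592*n^4 + 8.3216*n^3 - 4.5676*n^2 + 1.5568*n - 0.2232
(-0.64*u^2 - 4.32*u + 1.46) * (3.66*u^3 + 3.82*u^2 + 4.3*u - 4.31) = -2.3424*u^5 - 18.256*u^4 - 13.9108*u^3 - 10.2404*u^2 + 24.8972*u - 6.2926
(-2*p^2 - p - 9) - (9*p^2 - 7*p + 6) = -11*p^2 + 6*p - 15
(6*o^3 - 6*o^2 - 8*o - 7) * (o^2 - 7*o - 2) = 6*o^5 - 48*o^4 + 22*o^3 + 61*o^2 + 65*o + 14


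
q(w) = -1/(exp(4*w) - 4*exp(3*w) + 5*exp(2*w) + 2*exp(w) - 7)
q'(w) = -(-4*exp(4*w) + 12*exp(3*w) - 10*exp(2*w) - 2*exp(w))/(exp(4*w) - 4*exp(3*w) + 5*exp(2*w) + 2*exp(w) - 7)^2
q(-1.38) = 0.16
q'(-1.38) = 0.02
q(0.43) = 0.95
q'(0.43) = 4.89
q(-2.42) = 0.15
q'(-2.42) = 0.01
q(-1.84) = 0.15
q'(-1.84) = 0.01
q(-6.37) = 0.14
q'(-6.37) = 0.00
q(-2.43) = 0.15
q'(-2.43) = 0.01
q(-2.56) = 0.15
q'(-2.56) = 0.00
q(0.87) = -0.23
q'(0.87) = 1.52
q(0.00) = 0.33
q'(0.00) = 0.44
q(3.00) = 0.00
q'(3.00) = 0.00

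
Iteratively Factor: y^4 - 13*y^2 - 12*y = (y - 4)*(y^3 + 4*y^2 + 3*y) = (y - 4)*(y + 1)*(y^2 + 3*y) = (y - 4)*(y + 1)*(y + 3)*(y)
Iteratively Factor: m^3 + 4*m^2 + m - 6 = (m + 2)*(m^2 + 2*m - 3) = (m + 2)*(m + 3)*(m - 1)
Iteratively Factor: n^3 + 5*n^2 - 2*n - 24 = (n - 2)*(n^2 + 7*n + 12) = (n - 2)*(n + 4)*(n + 3)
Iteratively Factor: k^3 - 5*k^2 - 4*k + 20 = (k - 5)*(k^2 - 4) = (k - 5)*(k - 2)*(k + 2)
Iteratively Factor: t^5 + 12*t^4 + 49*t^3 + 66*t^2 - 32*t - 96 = (t + 2)*(t^4 + 10*t^3 + 29*t^2 + 8*t - 48) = (t + 2)*(t + 3)*(t^3 + 7*t^2 + 8*t - 16) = (t + 2)*(t + 3)*(t + 4)*(t^2 + 3*t - 4) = (t + 2)*(t + 3)*(t + 4)^2*(t - 1)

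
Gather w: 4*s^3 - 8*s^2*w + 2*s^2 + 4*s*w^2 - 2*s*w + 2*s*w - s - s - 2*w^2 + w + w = 4*s^3 + 2*s^2 - 2*s + w^2*(4*s - 2) + w*(2 - 8*s^2)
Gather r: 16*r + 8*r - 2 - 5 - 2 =24*r - 9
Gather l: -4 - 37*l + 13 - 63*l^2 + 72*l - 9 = -63*l^2 + 35*l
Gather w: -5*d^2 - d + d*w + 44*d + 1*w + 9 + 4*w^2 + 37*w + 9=-5*d^2 + 43*d + 4*w^2 + w*(d + 38) + 18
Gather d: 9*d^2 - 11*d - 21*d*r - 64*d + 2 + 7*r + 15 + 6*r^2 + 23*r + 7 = 9*d^2 + d*(-21*r - 75) + 6*r^2 + 30*r + 24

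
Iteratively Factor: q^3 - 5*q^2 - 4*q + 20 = (q - 5)*(q^2 - 4) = (q - 5)*(q + 2)*(q - 2)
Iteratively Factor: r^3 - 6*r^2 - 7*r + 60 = (r + 3)*(r^2 - 9*r + 20) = (r - 5)*(r + 3)*(r - 4)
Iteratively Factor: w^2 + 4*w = (w)*(w + 4)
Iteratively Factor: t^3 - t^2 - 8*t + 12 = (t + 3)*(t^2 - 4*t + 4) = (t - 2)*(t + 3)*(t - 2)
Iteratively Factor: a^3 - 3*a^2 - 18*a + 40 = (a + 4)*(a^2 - 7*a + 10) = (a - 5)*(a + 4)*(a - 2)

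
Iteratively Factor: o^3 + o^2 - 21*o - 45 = (o + 3)*(o^2 - 2*o - 15) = (o - 5)*(o + 3)*(o + 3)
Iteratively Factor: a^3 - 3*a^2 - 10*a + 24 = (a - 4)*(a^2 + a - 6) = (a - 4)*(a + 3)*(a - 2)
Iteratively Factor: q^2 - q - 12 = (q + 3)*(q - 4)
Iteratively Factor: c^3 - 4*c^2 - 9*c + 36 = (c + 3)*(c^2 - 7*c + 12) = (c - 4)*(c + 3)*(c - 3)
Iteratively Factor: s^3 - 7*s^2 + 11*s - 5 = (s - 1)*(s^2 - 6*s + 5) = (s - 5)*(s - 1)*(s - 1)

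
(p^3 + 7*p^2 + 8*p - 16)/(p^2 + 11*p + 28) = (p^2 + 3*p - 4)/(p + 7)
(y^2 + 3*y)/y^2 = (y + 3)/y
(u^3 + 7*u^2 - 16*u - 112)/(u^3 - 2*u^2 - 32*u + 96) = (u^2 + 11*u + 28)/(u^2 + 2*u - 24)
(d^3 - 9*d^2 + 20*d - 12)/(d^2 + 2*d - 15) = (d^3 - 9*d^2 + 20*d - 12)/(d^2 + 2*d - 15)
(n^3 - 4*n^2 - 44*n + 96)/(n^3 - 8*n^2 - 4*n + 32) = (n + 6)/(n + 2)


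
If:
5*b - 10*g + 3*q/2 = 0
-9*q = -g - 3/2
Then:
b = 177*q/10 - 3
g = 9*q - 3/2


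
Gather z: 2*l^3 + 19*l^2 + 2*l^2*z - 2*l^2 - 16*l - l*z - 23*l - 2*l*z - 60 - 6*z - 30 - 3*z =2*l^3 + 17*l^2 - 39*l + z*(2*l^2 - 3*l - 9) - 90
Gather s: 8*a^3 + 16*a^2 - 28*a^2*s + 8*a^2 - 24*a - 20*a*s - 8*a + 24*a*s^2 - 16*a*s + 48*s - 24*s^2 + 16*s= 8*a^3 + 24*a^2 - 32*a + s^2*(24*a - 24) + s*(-28*a^2 - 36*a + 64)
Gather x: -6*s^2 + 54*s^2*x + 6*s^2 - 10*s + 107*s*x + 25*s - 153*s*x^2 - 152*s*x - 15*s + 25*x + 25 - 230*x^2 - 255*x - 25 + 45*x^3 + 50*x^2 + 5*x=45*x^3 + x^2*(-153*s - 180) + x*(54*s^2 - 45*s - 225)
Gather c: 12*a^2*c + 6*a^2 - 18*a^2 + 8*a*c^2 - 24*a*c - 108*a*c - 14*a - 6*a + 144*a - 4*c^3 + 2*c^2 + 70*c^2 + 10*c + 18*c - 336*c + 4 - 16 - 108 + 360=-12*a^2 + 124*a - 4*c^3 + c^2*(8*a + 72) + c*(12*a^2 - 132*a - 308) + 240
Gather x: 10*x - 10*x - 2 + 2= 0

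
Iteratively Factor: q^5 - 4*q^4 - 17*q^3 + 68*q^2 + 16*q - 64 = (q - 1)*(q^4 - 3*q^3 - 20*q^2 + 48*q + 64) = (q - 4)*(q - 1)*(q^3 + q^2 - 16*q - 16) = (q - 4)*(q - 1)*(q + 1)*(q^2 - 16) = (q - 4)*(q - 1)*(q + 1)*(q + 4)*(q - 4)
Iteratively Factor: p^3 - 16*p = (p - 4)*(p^2 + 4*p) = p*(p - 4)*(p + 4)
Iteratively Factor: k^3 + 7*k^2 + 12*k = (k + 3)*(k^2 + 4*k) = k*(k + 3)*(k + 4)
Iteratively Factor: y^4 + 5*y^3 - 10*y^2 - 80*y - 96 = (y + 4)*(y^3 + y^2 - 14*y - 24) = (y - 4)*(y + 4)*(y^2 + 5*y + 6) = (y - 4)*(y + 3)*(y + 4)*(y + 2)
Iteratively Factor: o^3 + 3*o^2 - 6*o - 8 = (o + 1)*(o^2 + 2*o - 8) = (o - 2)*(o + 1)*(o + 4)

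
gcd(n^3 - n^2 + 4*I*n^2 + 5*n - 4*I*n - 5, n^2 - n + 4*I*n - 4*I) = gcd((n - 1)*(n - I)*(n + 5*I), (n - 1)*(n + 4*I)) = n - 1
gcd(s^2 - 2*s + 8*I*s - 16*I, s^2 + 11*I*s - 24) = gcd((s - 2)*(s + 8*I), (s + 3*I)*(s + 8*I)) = s + 8*I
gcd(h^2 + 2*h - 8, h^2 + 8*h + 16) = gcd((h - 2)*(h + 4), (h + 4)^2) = h + 4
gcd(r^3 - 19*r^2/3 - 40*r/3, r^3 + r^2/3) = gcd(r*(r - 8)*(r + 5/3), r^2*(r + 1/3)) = r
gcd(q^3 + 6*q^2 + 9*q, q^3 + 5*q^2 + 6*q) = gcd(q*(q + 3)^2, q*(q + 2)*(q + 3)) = q^2 + 3*q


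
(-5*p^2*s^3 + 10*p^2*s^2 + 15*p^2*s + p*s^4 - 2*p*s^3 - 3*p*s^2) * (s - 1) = -5*p^2*s^4 + 15*p^2*s^3 + 5*p^2*s^2 - 15*p^2*s + p*s^5 - 3*p*s^4 - p*s^3 + 3*p*s^2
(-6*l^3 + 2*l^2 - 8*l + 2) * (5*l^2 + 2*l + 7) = -30*l^5 - 2*l^4 - 78*l^3 + 8*l^2 - 52*l + 14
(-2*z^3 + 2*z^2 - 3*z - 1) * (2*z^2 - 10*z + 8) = -4*z^5 + 24*z^4 - 42*z^3 + 44*z^2 - 14*z - 8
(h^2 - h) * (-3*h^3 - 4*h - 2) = -3*h^5 + 3*h^4 - 4*h^3 + 2*h^2 + 2*h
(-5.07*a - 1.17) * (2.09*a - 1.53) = -10.5963*a^2 + 5.3118*a + 1.7901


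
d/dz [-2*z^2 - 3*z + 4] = -4*z - 3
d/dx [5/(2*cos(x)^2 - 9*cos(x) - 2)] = 5*(4*cos(x) - 9)*sin(x)/(2*sin(x)^2 + 9*cos(x))^2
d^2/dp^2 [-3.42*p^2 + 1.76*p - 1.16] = -6.84000000000000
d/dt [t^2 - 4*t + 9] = 2*t - 4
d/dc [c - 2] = 1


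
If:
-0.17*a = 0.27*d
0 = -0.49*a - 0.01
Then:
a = -0.02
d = 0.01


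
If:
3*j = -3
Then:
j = -1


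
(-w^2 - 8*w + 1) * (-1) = w^2 + 8*w - 1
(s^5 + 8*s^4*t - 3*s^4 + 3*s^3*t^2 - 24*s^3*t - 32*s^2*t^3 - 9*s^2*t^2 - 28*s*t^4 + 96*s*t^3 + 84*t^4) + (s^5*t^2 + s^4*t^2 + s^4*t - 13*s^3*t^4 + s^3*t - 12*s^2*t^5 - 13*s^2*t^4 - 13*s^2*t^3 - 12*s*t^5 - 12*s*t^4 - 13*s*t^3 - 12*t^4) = s^5*t^2 + s^5 + s^4*t^2 + 9*s^4*t - 3*s^4 - 13*s^3*t^4 + 3*s^3*t^2 - 23*s^3*t - 12*s^2*t^5 - 13*s^2*t^4 - 45*s^2*t^3 - 9*s^2*t^2 - 12*s*t^5 - 40*s*t^4 + 83*s*t^3 + 72*t^4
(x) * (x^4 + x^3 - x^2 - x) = x^5 + x^4 - x^3 - x^2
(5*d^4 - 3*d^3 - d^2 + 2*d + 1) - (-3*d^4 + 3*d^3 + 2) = 8*d^4 - 6*d^3 - d^2 + 2*d - 1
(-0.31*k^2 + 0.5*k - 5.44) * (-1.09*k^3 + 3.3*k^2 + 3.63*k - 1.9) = 0.3379*k^5 - 1.568*k^4 + 6.4543*k^3 - 15.548*k^2 - 20.6972*k + 10.336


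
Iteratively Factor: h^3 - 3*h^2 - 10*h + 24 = (h + 3)*(h^2 - 6*h + 8) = (h - 2)*(h + 3)*(h - 4)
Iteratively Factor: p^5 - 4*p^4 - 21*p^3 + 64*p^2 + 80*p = (p - 4)*(p^4 - 21*p^2 - 20*p) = (p - 5)*(p - 4)*(p^3 + 5*p^2 + 4*p) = (p - 5)*(p - 4)*(p + 1)*(p^2 + 4*p) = (p - 5)*(p - 4)*(p + 1)*(p + 4)*(p)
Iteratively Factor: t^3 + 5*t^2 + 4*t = (t + 1)*(t^2 + 4*t) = t*(t + 1)*(t + 4)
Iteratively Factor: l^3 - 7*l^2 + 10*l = (l)*(l^2 - 7*l + 10) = l*(l - 2)*(l - 5)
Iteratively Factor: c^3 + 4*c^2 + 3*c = (c + 3)*(c^2 + c) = c*(c + 3)*(c + 1)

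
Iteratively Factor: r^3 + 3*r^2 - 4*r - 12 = (r + 3)*(r^2 - 4) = (r + 2)*(r + 3)*(r - 2)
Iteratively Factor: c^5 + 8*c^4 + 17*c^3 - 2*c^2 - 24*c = (c + 4)*(c^4 + 4*c^3 + c^2 - 6*c) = (c - 1)*(c + 4)*(c^3 + 5*c^2 + 6*c) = (c - 1)*(c + 3)*(c + 4)*(c^2 + 2*c) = c*(c - 1)*(c + 3)*(c + 4)*(c + 2)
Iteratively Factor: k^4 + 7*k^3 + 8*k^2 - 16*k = (k + 4)*(k^3 + 3*k^2 - 4*k) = k*(k + 4)*(k^2 + 3*k - 4) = k*(k + 4)^2*(k - 1)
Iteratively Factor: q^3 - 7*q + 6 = (q - 1)*(q^2 + q - 6) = (q - 1)*(q + 3)*(q - 2)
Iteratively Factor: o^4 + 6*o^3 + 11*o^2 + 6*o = (o + 1)*(o^3 + 5*o^2 + 6*o) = o*(o + 1)*(o^2 + 5*o + 6) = o*(o + 1)*(o + 3)*(o + 2)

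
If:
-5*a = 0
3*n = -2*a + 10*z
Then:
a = 0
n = 10*z/3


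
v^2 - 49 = (v - 7)*(v + 7)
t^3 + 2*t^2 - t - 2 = (t - 1)*(t + 1)*(t + 2)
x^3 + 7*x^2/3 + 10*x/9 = x*(x + 2/3)*(x + 5/3)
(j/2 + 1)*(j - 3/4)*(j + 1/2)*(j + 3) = j^4/2 + 19*j^3/8 + 35*j^2/16 - 27*j/16 - 9/8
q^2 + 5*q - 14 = (q - 2)*(q + 7)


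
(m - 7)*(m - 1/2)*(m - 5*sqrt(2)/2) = m^3 - 15*m^2/2 - 5*sqrt(2)*m^2/2 + 7*m/2 + 75*sqrt(2)*m/4 - 35*sqrt(2)/4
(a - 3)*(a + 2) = a^2 - a - 6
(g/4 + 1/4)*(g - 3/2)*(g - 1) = g^3/4 - 3*g^2/8 - g/4 + 3/8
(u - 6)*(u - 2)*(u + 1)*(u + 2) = u^4 - 5*u^3 - 10*u^2 + 20*u + 24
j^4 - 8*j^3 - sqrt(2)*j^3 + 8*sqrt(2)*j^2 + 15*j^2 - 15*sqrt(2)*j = j*(j - 5)*(j - 3)*(j - sqrt(2))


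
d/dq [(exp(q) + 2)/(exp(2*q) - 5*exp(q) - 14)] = -exp(q)/(exp(2*q) - 14*exp(q) + 49)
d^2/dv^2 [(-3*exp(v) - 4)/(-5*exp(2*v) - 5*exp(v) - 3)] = (75*exp(4*v) + 325*exp(3*v) + 30*exp(2*v) - 185*exp(v) - 33)*exp(v)/(125*exp(6*v) + 375*exp(5*v) + 600*exp(4*v) + 575*exp(3*v) + 360*exp(2*v) + 135*exp(v) + 27)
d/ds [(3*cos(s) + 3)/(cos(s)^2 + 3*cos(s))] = 3*(sin(s) + 3*sin(s)/cos(s)^2 + 2*tan(s))/(cos(s) + 3)^2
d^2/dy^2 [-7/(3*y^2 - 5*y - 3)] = 14*(-9*y^2 + 15*y + (6*y - 5)^2 + 9)/(-3*y^2 + 5*y + 3)^3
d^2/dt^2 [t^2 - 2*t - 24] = 2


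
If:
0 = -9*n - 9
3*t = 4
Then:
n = -1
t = 4/3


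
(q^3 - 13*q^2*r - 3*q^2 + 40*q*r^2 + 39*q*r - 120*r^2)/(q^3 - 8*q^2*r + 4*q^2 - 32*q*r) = (q^2 - 5*q*r - 3*q + 15*r)/(q*(q + 4))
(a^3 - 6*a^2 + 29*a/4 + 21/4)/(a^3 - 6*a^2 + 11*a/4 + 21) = (2*a^2 - 5*a - 3)/(2*a^2 - 5*a - 12)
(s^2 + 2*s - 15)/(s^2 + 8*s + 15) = (s - 3)/(s + 3)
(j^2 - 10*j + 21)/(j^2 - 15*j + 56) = (j - 3)/(j - 8)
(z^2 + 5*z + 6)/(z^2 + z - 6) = (z + 2)/(z - 2)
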